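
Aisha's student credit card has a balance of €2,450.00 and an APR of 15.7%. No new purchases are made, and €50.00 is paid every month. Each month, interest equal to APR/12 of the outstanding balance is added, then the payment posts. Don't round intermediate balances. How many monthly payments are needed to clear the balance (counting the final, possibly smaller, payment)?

79 months

Monthly rate r = 15.7%/12 = 1.30833% = 0.0130833.
Recurrence: B ← B·(1+r) − €50.00.
Month 1: interest €32.05; balance after payment €2,432.05.
Month 2: interest €31.82; balance after payment €2,413.87.
Closed form: n = −ln(1 − rB₀/P)/ln(1+r) = −ln(0.35892)/ln(1.01308) ≈ 78.830, so the balance reaches zero during payment 79.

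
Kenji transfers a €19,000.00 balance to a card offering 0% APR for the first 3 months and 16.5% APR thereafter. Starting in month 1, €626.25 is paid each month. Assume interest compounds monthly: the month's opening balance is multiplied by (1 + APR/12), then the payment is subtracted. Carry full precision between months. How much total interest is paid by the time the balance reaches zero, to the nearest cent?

€4,500.41

Promo months 1–3 at r₀ = 0%/12 = 0; months 4+ at r₁ = 16.5%/12 = 0.01375.
After month 3 (no interest yet): B = €19,000.00 − 3·€626.25 = €17,121.25.
Then at r₁ with €626.25/mo: n₂ = −ln(1 − r₁·B/P)/ln(1+r₁) ≈ 34.52 → 35 more payments.
Total paid = 37·€626.25 + €329.16 = €23,500.41; interest = €23,500.41 − €19,000.00 = €4,500.41.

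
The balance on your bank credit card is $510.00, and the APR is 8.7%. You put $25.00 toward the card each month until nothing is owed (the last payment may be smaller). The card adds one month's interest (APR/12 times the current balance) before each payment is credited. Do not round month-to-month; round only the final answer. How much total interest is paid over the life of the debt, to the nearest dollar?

Monthly rate r = 8.7%/12 = 0.725% = 0.00725.
Payoff takes n = ⌈−ln(1 − rB₀/P)/ln(1+r)⌉ = ⌈22.156⌉ = 23 payments; the last is $3.91.
Total paid = 22·$25.00 + $3.91 = $553.91.
Total interest = total paid − principal = $553.91 − $510.00 = $43.91.

$44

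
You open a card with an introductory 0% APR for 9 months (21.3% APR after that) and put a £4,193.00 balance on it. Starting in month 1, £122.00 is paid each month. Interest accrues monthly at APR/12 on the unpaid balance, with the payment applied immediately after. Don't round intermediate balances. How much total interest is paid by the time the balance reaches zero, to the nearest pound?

Promo months 1–9 at r₀ = 0%/12 = 0; months 10+ at r₁ = 21.3%/12 = 0.01775.
After month 9 (no interest yet): B = £4,193.00 − 9·£122.00 = £3,095.00.
Then at r₁ with £122.00/mo: n₂ = −ln(1 − r₁·B/P)/ln(1+r₁) ≈ 34.01 → 35 more payments.
Total paid = 43·£122.00 + £1.20 = £5,247.20; interest = £5,247.20 − £4,193.00 = £1,054.20.

£1,054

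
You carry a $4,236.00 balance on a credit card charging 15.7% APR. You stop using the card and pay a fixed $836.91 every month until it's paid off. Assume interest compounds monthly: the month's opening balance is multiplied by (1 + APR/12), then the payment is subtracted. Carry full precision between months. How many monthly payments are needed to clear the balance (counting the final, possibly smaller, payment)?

6 months

Monthly rate r = 15.7%/12 = 1.30833% = 0.0130833.
Recurrence: B ← B·(1+r) − $836.91.
Month 1: interest $55.42; balance after payment $3,454.51.
Month 2: interest $45.20; balance after payment $2,662.80.
Month 3: interest $34.84; balance after payment $1,860.73.
Month 4: interest $24.34; balance after payment $1,048.16.
Month 5: interest $13.71; balance after payment $224.96.
Month 6: interest $2.94; balance after payment $0.00.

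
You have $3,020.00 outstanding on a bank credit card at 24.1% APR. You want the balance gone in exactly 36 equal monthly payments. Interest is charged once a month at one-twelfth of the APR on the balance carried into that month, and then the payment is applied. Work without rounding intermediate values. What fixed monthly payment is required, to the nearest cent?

Monthly rate r = 24.1%/12 = 2.00833% = 0.0200833.
Level-payment amortization: P = B₀·r / (1 − (1+r)^(−n)) = 3020.00·0.0200833 / (1 − 1.02008^(−36)).
Denominator 1 − (1+r)^(−36) = 0.511216505.
P = 60.6517 / 0.511216505 ≈ 118.64.

$118.64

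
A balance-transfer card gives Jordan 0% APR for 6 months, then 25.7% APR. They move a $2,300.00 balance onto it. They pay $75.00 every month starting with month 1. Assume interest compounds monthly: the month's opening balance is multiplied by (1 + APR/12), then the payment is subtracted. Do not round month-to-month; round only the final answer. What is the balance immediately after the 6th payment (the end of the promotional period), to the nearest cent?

$1,850.00

Promo months 1–6 at r₀ = 0%/12 = 0; months 7+ at r₁ = 25.7%/12 = 0.0214167.
After month 6 (no interest yet): B = $2,300.00 − 6·$75.00 = $1,850.00.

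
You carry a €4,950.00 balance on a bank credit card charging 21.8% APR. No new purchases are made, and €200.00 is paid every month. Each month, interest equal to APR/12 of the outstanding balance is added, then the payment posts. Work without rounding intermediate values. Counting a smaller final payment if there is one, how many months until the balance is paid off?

34 months

Monthly rate r = 21.8%/12 = 1.81667% = 0.0181667.
Recurrence: B ← B·(1+r) − €200.00.
Month 1: interest €89.93; balance after payment €4,839.93.
Month 2: interest €87.93; balance after payment €4,727.85.
Closed form: n = −ln(1 − rB₀/P)/ln(1+r) = −ln(0.55037)/ln(1.01817) ≈ 33.169, so the balance reaches zero during payment 34.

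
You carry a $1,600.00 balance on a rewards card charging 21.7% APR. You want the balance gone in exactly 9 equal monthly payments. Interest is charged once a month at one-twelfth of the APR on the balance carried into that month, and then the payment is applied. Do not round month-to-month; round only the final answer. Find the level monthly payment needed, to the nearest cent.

$194.24

Monthly rate r = 21.7%/12 = 1.80833% = 0.0180833.
Level-payment amortization: P = B₀·r / (1 − (1+r)^(−n)) = 1600.00·0.0180833 / (1 − 1.01808^(−9)).
Denominator 1 − (1+r)^(−9) = 0.14895985.
P = 28.9333 / 0.14895985 ≈ 194.24.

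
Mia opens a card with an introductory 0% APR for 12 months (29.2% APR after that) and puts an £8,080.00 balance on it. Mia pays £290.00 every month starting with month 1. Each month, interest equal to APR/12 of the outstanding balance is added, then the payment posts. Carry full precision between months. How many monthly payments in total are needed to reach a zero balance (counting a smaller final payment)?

Promo months 1–12 at r₀ = 0%/12 = 0; months 13+ at r₁ = 29.2%/12 = 0.0243333.
After month 12 (no interest yet): B = £8,080.00 − 12·£290.00 = £4,600.00.
Then at r₁ with £290.00/mo: n₂ = −ln(1 − r₁·B/P)/ln(1+r₁) ≈ 20.29 → 21 more payments.

33 months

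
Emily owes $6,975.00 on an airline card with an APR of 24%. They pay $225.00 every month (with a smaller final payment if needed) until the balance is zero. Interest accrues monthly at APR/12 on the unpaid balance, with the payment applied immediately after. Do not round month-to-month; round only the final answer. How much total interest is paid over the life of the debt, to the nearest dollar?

$4,019

Monthly rate r = 24%/12 = 2% = 0.02.
Payoff takes n = ⌈−ln(1 − rB₀/P)/ln(1+r)⌉ = ⌈48.861⌉ = 49 payments; the last is $194.08.
Total paid = 48·$225.00 + $194.08 = $10,994.08.
Total interest = total paid − principal = $10,994.08 − $6,975.00 = $4,019.08.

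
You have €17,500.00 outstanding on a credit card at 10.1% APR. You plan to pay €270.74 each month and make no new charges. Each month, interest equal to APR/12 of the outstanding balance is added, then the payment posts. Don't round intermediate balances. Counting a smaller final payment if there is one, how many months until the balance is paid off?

Monthly rate r = 10.1%/12 = 0.841667% = 0.00841667.
Recurrence: B ← B·(1+r) − €270.74.
Month 1: interest €147.29; balance after payment €17,376.55.
Month 2: interest €146.25; balance after payment €17,252.06.
Closed form: n = −ln(1 − rB₀/P)/ln(1+r) = −ln(0.45597)/ln(1.00842) ≈ 93.699, so the balance reaches zero during payment 94.

94 months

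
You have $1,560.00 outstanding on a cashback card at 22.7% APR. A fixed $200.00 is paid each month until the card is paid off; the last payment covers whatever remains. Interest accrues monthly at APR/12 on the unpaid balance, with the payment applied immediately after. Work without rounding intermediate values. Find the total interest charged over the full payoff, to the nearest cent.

$144.21

Monthly rate r = 22.7%/12 = 1.89167% = 0.0189167.
Payoff takes n = ⌈−ln(1 − rB₀/P)/ln(1+r)⌉ = ⌈8.519⌉ = 9 payments; the last is $104.21.
Total paid = 8·$200.00 + $104.21 = $1,704.21.
Total interest = total paid − principal = $1,704.21 − $1,560.00 = $144.21.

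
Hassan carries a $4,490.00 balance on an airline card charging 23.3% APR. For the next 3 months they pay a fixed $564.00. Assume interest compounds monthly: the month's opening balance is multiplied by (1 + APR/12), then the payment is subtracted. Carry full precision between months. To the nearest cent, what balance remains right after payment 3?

Monthly rate r = 23.3%/12 = 1.94167% = 0.0194167.
Each month: B ← B·(1+r) − $564.00.
Month 1: interest $87.18; balance after payment $4,013.18.
Month 2: interest $77.92; balance after payment $3,527.10.
Month 3: interest $68.48; balance after payment $3,031.59.

$3,031.59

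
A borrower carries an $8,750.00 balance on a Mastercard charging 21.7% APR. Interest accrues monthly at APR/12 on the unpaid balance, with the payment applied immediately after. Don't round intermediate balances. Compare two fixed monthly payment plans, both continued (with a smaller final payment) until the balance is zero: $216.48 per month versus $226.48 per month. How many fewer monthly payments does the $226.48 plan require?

Monthly rate r = 21.7%/12 = 1.80833% = 0.0180833.
At $216.48/mo: n = ⌈−ln(1 − rB₀/P)/ln(1+r)⌉ = 74 payments (last $54.12); total interest = total paid − $8,750.00 = $7,107.16.
At $226.48/mo: 67 payments (last $210.29); total interest $6,407.97.
Payments saved = 74 − 67 = 7.

7 fewer payments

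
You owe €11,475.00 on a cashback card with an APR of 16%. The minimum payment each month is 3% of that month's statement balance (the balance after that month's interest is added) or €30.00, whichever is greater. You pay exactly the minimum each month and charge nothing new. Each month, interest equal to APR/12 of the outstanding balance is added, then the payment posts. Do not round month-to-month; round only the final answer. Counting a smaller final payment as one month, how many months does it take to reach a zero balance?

Monthly rate r = 16%/12 = 1.33333% = 0.0133333.
While 3% of the post-interest balance exceeds €30.00, each month B ← (B·(1+r))·(1 − 0.03), i.e. B shrinks by the factor (1+r)·0.97 = 0.98293.
This holds for months 1–143. Entering month 144 the balance is €978.80; 3% of the post-interest balance is now below €30.00, so the flat €30.00 minimum applies from here.
From month 144 a fixed €30.00 at rate r clears €978.80 in 44 more payments. Total: 143 + 44 = 187 months.

187 months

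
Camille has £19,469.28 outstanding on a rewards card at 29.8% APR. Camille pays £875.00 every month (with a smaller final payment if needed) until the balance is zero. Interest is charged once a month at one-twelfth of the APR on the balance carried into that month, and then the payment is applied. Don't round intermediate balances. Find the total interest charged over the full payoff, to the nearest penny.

Monthly rate r = 29.8%/12 = 2.48333% = 0.0248333.
Payoff takes n = ⌈−ln(1 − rB₀/P)/ln(1+r)⌉ = ⌈32.785⌉ = 33 payments; the last is £688.31.
Total paid = 32·£875.00 + £688.31 = £28,688.31.
Total interest = total paid − principal = £28,688.31 − £19,469.28 = £9,219.03.

£9,219.03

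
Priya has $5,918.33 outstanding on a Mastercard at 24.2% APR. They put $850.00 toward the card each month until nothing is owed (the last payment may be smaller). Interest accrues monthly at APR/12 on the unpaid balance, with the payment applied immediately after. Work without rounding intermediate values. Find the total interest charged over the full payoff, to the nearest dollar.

Monthly rate r = 24.2%/12 = 2.01667% = 0.0201667.
Payoff takes n = ⌈−ln(1 − rB₀/P)/ln(1+r)⌉ = ⌈7.578⌉ = 8 payments; the last is $493.52.
Total paid = 7·$850.00 + $493.52 = $6,443.52.
Total interest = total paid − principal = $6,443.52 − $5,918.33 = $525.19.

$525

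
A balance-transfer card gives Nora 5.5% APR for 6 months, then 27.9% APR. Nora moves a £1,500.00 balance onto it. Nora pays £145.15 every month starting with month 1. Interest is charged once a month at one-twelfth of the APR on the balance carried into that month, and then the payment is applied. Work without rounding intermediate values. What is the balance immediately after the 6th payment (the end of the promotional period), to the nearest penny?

Promo months 1–6 at r₀ = 5.5%/12 = 0.00458333; months 7+ at r₁ = 27.9%/12 = 0.02325.
After month 6: iterate B ← B·(1+r₀) − £145.15 for 6 months → £660.79.

£660.79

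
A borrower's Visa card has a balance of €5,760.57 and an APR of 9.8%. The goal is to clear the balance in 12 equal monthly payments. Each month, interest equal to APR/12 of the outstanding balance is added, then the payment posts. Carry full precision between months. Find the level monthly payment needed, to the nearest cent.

€505.91

Monthly rate r = 9.8%/12 = 0.816667% = 0.00816667.
Level-payment amortization: P = B₀·r / (1 − (1+r)^(−n)) = 5760.57·0.00816667 / (1 − 1.00817^(−12)).
Denominator 1 − (1+r)^(−12) = 0.092990177.
P = 47.0447 / 0.092990177 ≈ 505.91.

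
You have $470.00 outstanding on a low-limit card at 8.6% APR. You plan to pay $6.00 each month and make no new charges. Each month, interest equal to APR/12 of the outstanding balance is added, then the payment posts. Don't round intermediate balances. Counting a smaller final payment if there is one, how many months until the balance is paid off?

116 months

Monthly rate r = 8.6%/12 = 0.716667% = 0.00716667.
Recurrence: B ← B·(1+r) − $6.00.
Month 1: interest $3.37; balance after payment $467.37.
Month 2: interest $3.35; balance after payment $464.72.
Closed form: n = −ln(1 − rB₀/P)/ln(1+r) = −ln(0.43861)/ln(1.00717) ≈ 115.408, so the balance reaches zero during payment 116.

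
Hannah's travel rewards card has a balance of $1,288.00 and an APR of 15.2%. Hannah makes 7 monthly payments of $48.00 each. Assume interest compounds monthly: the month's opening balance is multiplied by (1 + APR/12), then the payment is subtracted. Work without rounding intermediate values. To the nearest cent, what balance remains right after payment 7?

$1,057.59

Monthly rate r = 15.2%/12 = 1.26667% = 0.0126667.
Each month: B ← B·(1+r) − $48.00.
Month 1: interest $16.31; balance after payment $1,256.31.
Month 2: interest $15.91; balance after payment $1,224.23.
Month 3: interest $15.51; balance after payment $1,191.73.
Month 4: interest $15.10; balance after payment $1,158.83.
Month 5: interest $14.68; balance after payment $1,125.51.
Month 6: interest $14.26; balance after payment $1,091.77.
Month 7: interest $13.83; balance after payment $1,057.59.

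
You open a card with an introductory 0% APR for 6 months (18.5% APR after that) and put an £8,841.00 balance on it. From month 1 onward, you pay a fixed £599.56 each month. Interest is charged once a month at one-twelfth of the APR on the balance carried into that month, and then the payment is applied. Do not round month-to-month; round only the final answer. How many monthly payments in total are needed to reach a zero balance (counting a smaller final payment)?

Promo months 1–6 at r₀ = 0%/12 = 0; months 7+ at r₁ = 18.5%/12 = 0.0154167.
After month 6 (no interest yet): B = £8,841.00 − 6·£599.56 = £5,243.64.
Then at r₁ with £599.56/mo: n₂ = −ln(1 − r₁·B/P)/ln(1+r₁) ≈ 9.47 → 10 more payments.

16 months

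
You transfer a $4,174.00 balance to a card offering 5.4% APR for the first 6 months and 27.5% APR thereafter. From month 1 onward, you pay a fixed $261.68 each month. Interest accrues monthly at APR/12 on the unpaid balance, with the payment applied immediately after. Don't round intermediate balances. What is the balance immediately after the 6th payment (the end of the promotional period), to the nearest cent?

Promo months 1–6 at r₀ = 5.4%/12 = 0.0045; months 7+ at r₁ = 27.5%/12 = 0.0229167.
After month 6: iterate B ← B·(1+r₀) − $261.68 for 6 months → $2,700.12.

$2,700.12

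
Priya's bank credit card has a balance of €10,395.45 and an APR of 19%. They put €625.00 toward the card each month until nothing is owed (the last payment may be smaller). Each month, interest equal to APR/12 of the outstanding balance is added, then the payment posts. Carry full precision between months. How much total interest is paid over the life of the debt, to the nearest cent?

Monthly rate r = 19%/12 = 1.58333% = 0.0158333.
Payoff takes n = ⌈−ln(1 − rB₀/P)/ln(1+r)⌉ = ⌈19.456⌉ = 20 payments; the last is €286.39.
Total paid = 19·€625.00 + €286.39 = €12,161.39.
Total interest = total paid − principal = €12,161.39 − €10,395.45 = €1,765.94.

€1,765.94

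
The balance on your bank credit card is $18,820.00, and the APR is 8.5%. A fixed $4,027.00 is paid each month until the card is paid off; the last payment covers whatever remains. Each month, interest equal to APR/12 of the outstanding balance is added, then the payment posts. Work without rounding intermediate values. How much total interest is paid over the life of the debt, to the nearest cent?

Monthly rate r = 8.5%/12 = 0.708333% = 0.00708333.
Payoff takes n = ⌈−ln(1 − rB₀/P)/ln(1+r)⌉ = ⌈4.769⌉ = 5 payments; the last is $3,100.78.
Total paid = 4·$4,027.00 + $3,100.78 = $19,208.78.
Total interest = total paid − principal = $19,208.78 − $18,820.00 = $388.78.

$388.78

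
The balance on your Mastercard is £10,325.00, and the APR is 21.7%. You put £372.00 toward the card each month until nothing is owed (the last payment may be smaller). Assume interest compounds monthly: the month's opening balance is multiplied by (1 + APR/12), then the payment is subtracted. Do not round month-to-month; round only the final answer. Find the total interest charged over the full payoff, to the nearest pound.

Monthly rate r = 21.7%/12 = 1.80833% = 0.0180833.
Payoff takes n = ⌈−ln(1 − rB₀/P)/ln(1+r)⌉ = ⌈38.890⌉ = 39 payments; the last is £331.33.
Total paid = 38·£372.00 + £331.33 = £14,467.33.
Total interest = total paid − principal = £14,467.33 − £10,325.00 = £4,142.33.

£4,142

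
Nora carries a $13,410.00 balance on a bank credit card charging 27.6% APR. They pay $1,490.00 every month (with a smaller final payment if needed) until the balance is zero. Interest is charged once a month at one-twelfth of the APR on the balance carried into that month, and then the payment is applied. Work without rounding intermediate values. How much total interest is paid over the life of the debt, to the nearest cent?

Monthly rate r = 27.6%/12 = 2.3% = 0.023.
Payoff takes n = ⌈−ln(1 − rB₀/P)/ln(1+r)⌉ = ⌈10.200⌉ = 11 payments; the last is $300.01.
Total paid = 10·$1,490.00 + $300.01 = $15,200.01.
Total interest = total paid − principal = $15,200.01 − $13,410.00 = $1,790.01.

$1,790.01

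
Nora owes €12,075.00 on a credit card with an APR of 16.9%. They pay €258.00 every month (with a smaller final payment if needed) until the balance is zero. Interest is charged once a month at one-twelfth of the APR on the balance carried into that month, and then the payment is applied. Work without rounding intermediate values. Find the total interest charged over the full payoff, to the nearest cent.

Monthly rate r = 16.9%/12 = 1.40833% = 0.0140833.
Payoff takes n = ⌈−ln(1 − rB₀/P)/ln(1+r)⌉ = ⌈76.958⌉ = 77 payments; the last is €247.20.
Total paid = 76·€258.00 + €247.20 = €19,855.20.
Total interest = total paid − principal = €19,855.20 − €12,075.00 = €7,780.20.

€7,780.20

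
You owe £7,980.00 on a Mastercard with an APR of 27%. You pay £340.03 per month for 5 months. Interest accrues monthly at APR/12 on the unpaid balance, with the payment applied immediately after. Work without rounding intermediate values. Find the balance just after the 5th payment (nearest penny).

Monthly rate r = 27%/12 = 2.25% = 0.0225.
Each month: B ← B·(1+r) − £340.03.
Month 1: interest £179.55; balance after payment £7,819.52.
Month 2: interest £175.94; balance after payment £7,655.43.
Month 3: interest £172.25; balance after payment £7,487.65.
Month 4: interest £168.47; balance after payment £7,316.09.
Month 5: interest £164.61; balance after payment £7,140.67.

£7,140.67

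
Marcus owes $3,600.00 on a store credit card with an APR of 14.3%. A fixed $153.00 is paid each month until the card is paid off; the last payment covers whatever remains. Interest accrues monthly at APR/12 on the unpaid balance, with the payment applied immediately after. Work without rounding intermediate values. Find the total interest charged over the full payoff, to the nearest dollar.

Monthly rate r = 14.3%/12 = 1.19167% = 0.0119167.
Payoff takes n = ⌈−ln(1 − rB₀/P)/ln(1+r)⌉ = ⌈27.777⌉ = 28 payments; the last is $118.99.
Total paid = 27·$153.00 + $118.99 = $4,249.99.
Total interest = total paid − principal = $4,249.99 − $3,600.00 = $649.99.

$650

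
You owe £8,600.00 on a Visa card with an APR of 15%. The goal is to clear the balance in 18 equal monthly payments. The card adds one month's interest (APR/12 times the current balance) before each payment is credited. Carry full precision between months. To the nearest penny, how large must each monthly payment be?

Monthly rate r = 15%/12 = 1.25% = 0.0125.
Level-payment amortization: P = B₀·r / (1 − (1+r)^(−n)) = 8600.00·0.0125 / (1 − 1.0125^(−18)).
Denominator 1 − (1+r)^(−18) = 0.200369362.
P = 107.5 / 0.200369362 ≈ 536.51.

£536.51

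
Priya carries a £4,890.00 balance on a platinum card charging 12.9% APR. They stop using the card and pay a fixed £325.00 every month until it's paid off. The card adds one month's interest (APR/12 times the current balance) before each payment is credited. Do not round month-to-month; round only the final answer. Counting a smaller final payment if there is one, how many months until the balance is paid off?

Monthly rate r = 12.9%/12 = 1.075% = 0.01075.
Recurrence: B ← B·(1+r) − £325.00.
Month 1: interest £52.57; balance after payment £4,617.57.
Month 2: interest £49.64; balance after payment £4,342.21.
Closed form: n = −ln(1 − rB₀/P)/ln(1+r) = −ln(0.83825)/ln(1.01075) ≈ 16.501, so the balance reaches zero during payment 17.

17 payments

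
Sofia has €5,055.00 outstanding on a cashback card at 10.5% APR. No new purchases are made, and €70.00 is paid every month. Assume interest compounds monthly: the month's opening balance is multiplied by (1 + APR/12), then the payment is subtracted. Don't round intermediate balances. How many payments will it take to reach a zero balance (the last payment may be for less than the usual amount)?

115 payments

Monthly rate r = 10.5%/12 = 0.875% = 0.00875.
Recurrence: B ← B·(1+r) − €70.00.
Month 1: interest €44.23; balance after payment €5,029.23.
Month 2: interest €44.01; balance after payment €5,003.24.
Closed form: n = −ln(1 − rB₀/P)/ln(1+r) = −ln(0.36812)/ln(1.00875) ≈ 114.708, so the balance reaches zero during payment 115.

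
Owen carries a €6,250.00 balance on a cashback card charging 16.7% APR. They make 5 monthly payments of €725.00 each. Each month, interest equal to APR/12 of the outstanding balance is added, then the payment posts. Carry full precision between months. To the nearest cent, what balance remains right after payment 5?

Monthly rate r = 16.7%/12 = 1.39167% = 0.0139167.
Each month: B ← B·(1+r) − €725.00.
Month 1: interest €86.98; balance after payment €5,611.98.
Month 2: interest €78.10; balance after payment €4,965.08.
Month 3: interest €69.10; balance after payment €4,309.18.
Month 4: interest €59.97; balance after payment €3,644.15.
Month 5: interest €50.71; balance after payment €2,969.86.

€2,969.86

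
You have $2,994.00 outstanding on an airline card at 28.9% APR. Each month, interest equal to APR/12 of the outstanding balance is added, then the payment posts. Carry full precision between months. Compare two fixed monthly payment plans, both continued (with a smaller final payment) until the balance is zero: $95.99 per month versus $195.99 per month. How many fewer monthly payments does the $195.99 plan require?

Monthly rate r = 28.9%/12 = 2.40833% = 0.0240833.
At $95.99/mo: n = ⌈−ln(1 − rB₀/P)/ln(1+r)⌉ = 59 payments (last $43.59); total interest = total paid − $2,994.00 = $2,617.01.
At $195.99/mo: 20 payments (last $54.44); total interest $784.25.
Payments saved = 59 − 20 = 39.

39 fewer payments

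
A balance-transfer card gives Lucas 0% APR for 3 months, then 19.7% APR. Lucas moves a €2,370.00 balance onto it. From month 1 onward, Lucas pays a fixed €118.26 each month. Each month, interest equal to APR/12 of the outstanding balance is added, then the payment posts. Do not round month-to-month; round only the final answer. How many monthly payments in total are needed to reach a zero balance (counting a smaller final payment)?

24 payments

Promo months 1–3 at r₀ = 0%/12 = 0; months 4+ at r₁ = 19.7%/12 = 0.0164167.
After month 3 (no interest yet): B = €2,370.00 − 3·€118.26 = €2,015.22.
Then at r₁ with €118.26/mo: n₂ = −ln(1 − r₁·B/P)/ln(1+r₁) ≈ 20.15 → 21 more payments.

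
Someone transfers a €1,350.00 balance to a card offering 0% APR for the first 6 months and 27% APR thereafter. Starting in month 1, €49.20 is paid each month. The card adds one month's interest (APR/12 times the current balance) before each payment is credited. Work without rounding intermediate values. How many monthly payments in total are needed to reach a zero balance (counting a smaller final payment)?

36 payments

Promo months 1–6 at r₀ = 0%/12 = 0; months 7+ at r₁ = 27%/12 = 0.0225.
After month 6 (no interest yet): B = €1,350.00 − 6·€49.20 = €1,054.80.
Then at r₁ with €49.20/mo: n₂ = −ln(1 − r₁·B/P)/ln(1+r₁) ≈ 29.60 → 30 more payments.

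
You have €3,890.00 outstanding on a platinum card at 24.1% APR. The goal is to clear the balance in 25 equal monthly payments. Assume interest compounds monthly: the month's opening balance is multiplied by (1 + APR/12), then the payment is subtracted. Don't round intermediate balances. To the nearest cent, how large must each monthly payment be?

€199.44

Monthly rate r = 24.1%/12 = 2.00833% = 0.0200833.
Level-payment amortization: P = B₀·r / (1 − (1+r)^(−n)) = 3890.00·0.0200833 / (1 − 1.02008^(−25)).
Denominator 1 − (1+r)^(−25) = 0.391712765.
P = 78.1242 / 0.391712765 ≈ 199.44.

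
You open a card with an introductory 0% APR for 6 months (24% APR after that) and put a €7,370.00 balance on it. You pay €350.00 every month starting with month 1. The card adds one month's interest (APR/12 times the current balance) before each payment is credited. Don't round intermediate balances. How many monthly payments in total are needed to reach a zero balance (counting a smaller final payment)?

Promo months 1–6 at r₀ = 0%/12 = 0; months 7+ at r₁ = 24%/12 = 0.02.
After month 6 (no interest yet): B = €7,370.00 − 6·€350.00 = €5,270.00.
Then at r₁ with €350.00/mo: n₂ = −ln(1 − r₁·B/P)/ln(1+r₁) ≈ 18.09 → 19 more payments.

25 payments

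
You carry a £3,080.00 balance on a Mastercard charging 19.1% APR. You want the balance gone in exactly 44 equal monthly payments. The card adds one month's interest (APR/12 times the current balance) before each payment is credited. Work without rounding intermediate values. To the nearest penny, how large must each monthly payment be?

£97.88

Monthly rate r = 19.1%/12 = 1.59167% = 0.0159167.
Level-payment amortization: P = B₀·r / (1 − (1+r)^(−n)) = 3080.00·0.0159167 / (1 − 1.01592^(−44)).
Denominator 1 − (1+r)^(−44) = 0.500834857.
P = 49.0233 / 0.500834857 ≈ 97.88.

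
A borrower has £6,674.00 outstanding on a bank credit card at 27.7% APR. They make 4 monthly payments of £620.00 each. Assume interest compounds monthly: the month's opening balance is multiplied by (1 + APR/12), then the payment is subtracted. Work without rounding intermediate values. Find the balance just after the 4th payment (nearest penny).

Monthly rate r = 27.7%/12 = 2.30833% = 0.0230833.
Each month: B ← B·(1+r) − £620.00.
Month 1: interest £154.06; balance after payment £6,208.06.
Month 2: interest £143.30; balance after payment £5,731.36.
Month 3: interest £132.30; balance after payment £5,243.66.
Month 4: interest £121.04; balance after payment £4,744.70.

£4,744.70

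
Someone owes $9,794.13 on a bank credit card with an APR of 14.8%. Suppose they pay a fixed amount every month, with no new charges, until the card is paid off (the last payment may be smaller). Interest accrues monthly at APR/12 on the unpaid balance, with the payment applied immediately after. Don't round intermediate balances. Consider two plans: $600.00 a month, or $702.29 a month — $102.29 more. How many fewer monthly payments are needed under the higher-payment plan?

Monthly rate r = 14.8%/12 = 1.23333% = 0.0123333.
At $600.00/mo: n = ⌈−ln(1 − rB₀/P)/ln(1+r)⌉ = 19 payments (last $204.33); total interest = total paid − $9,794.13 = $1,210.20.
At $702.29/mo: 16 payments (last $280.30); total interest $1,020.52.
Payments saved = 19 − 16 = 3.

3 fewer payments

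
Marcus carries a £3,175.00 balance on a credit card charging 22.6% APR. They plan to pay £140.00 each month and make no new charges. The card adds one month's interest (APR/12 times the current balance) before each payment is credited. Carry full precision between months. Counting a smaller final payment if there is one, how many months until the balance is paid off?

30 payments

Monthly rate r = 22.6%/12 = 1.88333% = 0.0188333.
Recurrence: B ← B·(1+r) − £140.00.
Month 1: interest £59.80; balance after payment £3,094.80.
Month 2: interest £58.29; balance after payment £3,013.08.
Closed form: n = −ln(1 − rB₀/P)/ln(1+r) = −ln(0.57289)/ln(1.01883) ≈ 29.856, so the balance reaches zero during payment 30.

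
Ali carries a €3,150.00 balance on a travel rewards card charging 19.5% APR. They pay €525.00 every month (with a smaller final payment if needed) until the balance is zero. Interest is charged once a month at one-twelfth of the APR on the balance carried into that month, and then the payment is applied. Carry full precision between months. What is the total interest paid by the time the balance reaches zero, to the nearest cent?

€192.17

Monthly rate r = 19.5%/12 = 1.625% = 0.01625.
Payoff takes n = ⌈−ln(1 − rB₀/P)/ln(1+r)⌉ = ⌈6.364⌉ = 7 payments; the last is €192.17.
Total paid = 6·€525.00 + €192.17 = €3,342.17.
Total interest = total paid − principal = €3,342.17 − €3,150.00 = €192.17.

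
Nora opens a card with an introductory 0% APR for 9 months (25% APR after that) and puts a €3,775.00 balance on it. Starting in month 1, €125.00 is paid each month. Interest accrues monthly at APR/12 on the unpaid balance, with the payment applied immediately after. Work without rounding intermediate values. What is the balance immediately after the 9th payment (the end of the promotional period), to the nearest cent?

Promo months 1–9 at r₀ = 0%/12 = 0; months 10+ at r₁ = 25%/12 = 0.0208333.
After month 9 (no interest yet): B = €3,775.00 − 9·€125.00 = €2,650.00.

€2,650.00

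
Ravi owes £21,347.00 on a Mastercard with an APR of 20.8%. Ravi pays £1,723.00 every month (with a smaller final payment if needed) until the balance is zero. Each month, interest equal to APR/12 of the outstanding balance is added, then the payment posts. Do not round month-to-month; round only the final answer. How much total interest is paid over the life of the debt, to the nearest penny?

£2,892.84

Monthly rate r = 20.8%/12 = 1.73333% = 0.0173333.
Payoff takes n = ⌈−ln(1 − rB₀/P)/ln(1+r)⌉ = ⌈14.068⌉ = 15 payments; the last is £117.84.
Total paid = 14·£1,723.00 + £117.84 = £24,239.84.
Total interest = total paid − principal = £24,239.84 − £21,347.00 = £2,892.84.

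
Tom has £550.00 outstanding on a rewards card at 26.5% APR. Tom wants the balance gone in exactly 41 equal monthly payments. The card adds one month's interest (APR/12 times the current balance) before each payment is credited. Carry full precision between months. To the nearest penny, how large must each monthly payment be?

Monthly rate r = 26.5%/12 = 2.20833% = 0.0220833.
Level-payment amortization: P = B₀·r / (1 − (1+r)^(−n)) = 550.00·0.0220833 / (1 − 1.02208^(−41)).
Denominator 1 − (1+r)^(−41) = 0.59162285.
P = 12.1458 / 0.59162285 ≈ 20.53.

£20.53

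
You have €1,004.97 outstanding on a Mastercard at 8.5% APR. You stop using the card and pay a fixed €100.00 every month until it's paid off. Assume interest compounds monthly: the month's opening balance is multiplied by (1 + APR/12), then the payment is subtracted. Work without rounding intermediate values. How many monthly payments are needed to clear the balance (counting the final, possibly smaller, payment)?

Monthly rate r = 8.5%/12 = 0.708333% = 0.00708333.
Recurrence: B ← B·(1+r) − €100.00.
Month 1: interest €7.12; balance after payment €912.09.
Month 2: interest €6.46; balance after payment €818.55.
Closed form: n = −ln(1 − rB₀/P)/ln(1+r) = −ln(0.92881)/ln(1.00708) ≈ 10.462, so the balance reaches zero during payment 11.

11 months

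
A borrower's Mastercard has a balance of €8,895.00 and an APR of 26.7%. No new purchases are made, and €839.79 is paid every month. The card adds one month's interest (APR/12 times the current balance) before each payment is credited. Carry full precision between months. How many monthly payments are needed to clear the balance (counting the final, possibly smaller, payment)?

Monthly rate r = 26.7%/12 = 2.225% = 0.02225.
Recurrence: B ← B·(1+r) − €839.79.
Month 1: interest €197.91; balance after payment €8,253.12.
Month 2: interest €183.63; balance after payment €7,596.97.
Closed form: n = −ln(1 − rB₀/P)/ln(1+r) = −ln(0.76433)/ln(1.02225) ≈ 12.213, so the balance reaches zero during payment 13.

13 payments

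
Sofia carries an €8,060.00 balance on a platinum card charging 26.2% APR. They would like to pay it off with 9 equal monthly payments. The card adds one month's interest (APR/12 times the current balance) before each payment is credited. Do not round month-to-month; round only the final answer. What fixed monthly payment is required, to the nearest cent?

€996.13

Monthly rate r = 26.2%/12 = 2.18333% = 0.0218333.
Level-payment amortization: P = B₀·r / (1 − (1+r)^(−n)) = 8060.00·0.0218333 / (1 − 1.02183^(−9)).
Denominator 1 − (1+r)^(−9) = 0.176659634.
P = 175.977 / 0.176659634 ≈ 996.13.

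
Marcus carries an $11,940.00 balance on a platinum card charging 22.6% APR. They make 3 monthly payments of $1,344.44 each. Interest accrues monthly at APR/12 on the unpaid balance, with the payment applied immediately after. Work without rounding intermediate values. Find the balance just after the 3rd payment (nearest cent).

Monthly rate r = 22.6%/12 = 1.88333% = 0.0188333.
Each month: B ← B·(1+r) − $1,344.44.
Month 1: interest $224.87; balance after payment $10,820.43.
Month 2: interest $203.78; balance after payment $9,679.77.
Month 3: interest $182.30; balance after payment $8,517.64.

$8,517.64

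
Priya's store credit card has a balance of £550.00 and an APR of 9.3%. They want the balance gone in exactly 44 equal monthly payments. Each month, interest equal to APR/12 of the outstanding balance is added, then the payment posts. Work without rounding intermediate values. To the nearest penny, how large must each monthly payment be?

Monthly rate r = 9.3%/12 = 0.775% = 0.00775.
Level-payment amortization: P = B₀·r / (1 − (1+r)^(−n)) = 550.00·0.00775 / (1 − 1.00775^(−44)).
Denominator 1 − (1+r)^(−44) = 0.288005728.
P = 4.2625 / 0.288005728 ≈ 14.80.

£14.80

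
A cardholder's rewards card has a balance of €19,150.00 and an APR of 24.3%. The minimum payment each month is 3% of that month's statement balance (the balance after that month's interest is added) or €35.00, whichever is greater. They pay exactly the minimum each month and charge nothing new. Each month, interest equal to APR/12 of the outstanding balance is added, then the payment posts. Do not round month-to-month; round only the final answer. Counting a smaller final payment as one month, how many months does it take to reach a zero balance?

325 months

Monthly rate r = 24.3%/12 = 2.025% = 0.02025.
While 3% of the post-interest balance exceeds €35.00, each month B ← (B·(1+r))·(1 − 0.03), i.e. B shrinks by the factor (1+r)·0.97 = 0.98964.
This holds for months 1–271. Entering month 272 the balance is €1,139.72; 3% of the post-interest balance is now below €35.00, so the flat €35.00 minimum applies from here.
From month 272 a fixed €35.00 at rate r clears €1,139.72 in 54 more payments. Total: 271 + 54 = 325 months.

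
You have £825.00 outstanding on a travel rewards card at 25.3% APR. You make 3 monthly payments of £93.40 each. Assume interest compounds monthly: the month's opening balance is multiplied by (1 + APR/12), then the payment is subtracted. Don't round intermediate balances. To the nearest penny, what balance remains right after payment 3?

Monthly rate r = 25.3%/12 = 2.10833% = 0.0210833.
Each month: B ← B·(1+r) − £93.40.
Month 1: interest £17.39; balance after payment £748.99.
Month 2: interest £15.79; balance after payment £671.39.
Month 3: interest £14.16; balance after payment £592.14.

£592.14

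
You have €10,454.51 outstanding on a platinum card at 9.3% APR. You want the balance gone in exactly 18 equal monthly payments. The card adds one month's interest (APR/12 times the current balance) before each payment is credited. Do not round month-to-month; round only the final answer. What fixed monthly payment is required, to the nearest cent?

Monthly rate r = 9.3%/12 = 0.775% = 0.00775.
Level-payment amortization: P = B₀·r / (1 − (1+r)^(−n)) = 10454.51·0.00775 / (1 − 1.00775^(−18)).
Denominator 1 − (1+r)^(−18) = 0.129739089.
P = 81.0225 / 0.129739089 ≈ 624.50.

€624.50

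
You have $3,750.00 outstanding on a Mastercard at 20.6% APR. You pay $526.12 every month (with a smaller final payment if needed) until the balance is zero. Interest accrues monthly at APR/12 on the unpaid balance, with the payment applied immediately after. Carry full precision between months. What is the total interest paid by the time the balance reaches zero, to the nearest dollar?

Monthly rate r = 20.6%/12 = 1.71667% = 0.0171667.
Payoff takes n = ⌈−ln(1 − rB₀/P)/ln(1+r)⌉ = ⌈7.668⌉ = 8 payments; the last is $352.43.
Total paid = 7·$526.12 + $352.43 = $4,035.27.
Total interest = total paid − principal = $4,035.27 − $3,750.00 = $285.27.

$285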